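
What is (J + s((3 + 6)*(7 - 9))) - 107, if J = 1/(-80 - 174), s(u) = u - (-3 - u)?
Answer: -35561/254 ≈ -140.00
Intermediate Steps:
s(u) = 3 + 2*u (s(u) = u + (3 + u) = 3 + 2*u)
J = -1/254 (J = 1/(-254) = -1/254 ≈ -0.0039370)
(J + s((3 + 6)*(7 - 9))) - 107 = (-1/254 + (3 + 2*((3 + 6)*(7 - 9)))) - 107 = (-1/254 + (3 + 2*(9*(-2)))) - 107 = (-1/254 + (3 + 2*(-18))) - 107 = (-1/254 + (3 - 36)) - 107 = (-1/254 - 33) - 107 = -8383/254 - 107 = -35561/254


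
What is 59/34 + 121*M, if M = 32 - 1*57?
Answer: -102791/34 ≈ -3023.3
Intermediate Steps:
M = -25 (M = 32 - 57 = -25)
59/34 + 121*M = 59/34 + 121*(-25) = 59*(1/34) - 3025 = 59/34 - 3025 = -102791/34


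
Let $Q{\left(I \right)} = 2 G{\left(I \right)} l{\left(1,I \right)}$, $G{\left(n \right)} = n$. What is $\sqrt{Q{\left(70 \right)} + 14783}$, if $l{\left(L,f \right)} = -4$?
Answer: $\sqrt{14223} \approx 119.26$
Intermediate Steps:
$Q{\left(I \right)} = - 8 I$ ($Q{\left(I \right)} = 2 I \left(-4\right) = - 8 I$)
$\sqrt{Q{\left(70 \right)} + 14783} = \sqrt{\left(-8\right) 70 + 14783} = \sqrt{-560 + 14783} = \sqrt{14223}$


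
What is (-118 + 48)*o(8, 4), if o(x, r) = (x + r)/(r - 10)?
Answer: 140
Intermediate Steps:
o(x, r) = (r + x)/(-10 + r)
(-118 + 48)*o(8, 4) = (-118 + 48)*((4 + 8)/(-10 + 4)) = -70*12/(-6) = -(-35)*12/3 = -70*(-2) = 140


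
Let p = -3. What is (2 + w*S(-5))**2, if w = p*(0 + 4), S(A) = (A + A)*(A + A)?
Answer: 1435204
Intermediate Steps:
S(A) = 4*A**2 (S(A) = (2*A)*(2*A) = 4*A**2)
w = -12 (w = -3*(0 + 4) = -3*4 = -12)
(2 + w*S(-5))**2 = (2 - 48*(-5)**2)**2 = (2 - 48*25)**2 = (2 - 12*100)**2 = (2 - 1200)**2 = (-1198)**2 = 1435204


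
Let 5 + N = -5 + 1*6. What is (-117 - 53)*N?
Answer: 680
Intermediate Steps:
N = -4 (N = -5 + (-5 + 1*6) = -5 + (-5 + 6) = -5 + 1 = -4)
(-117 - 53)*N = (-117 - 53)*(-4) = -170*(-4) = 680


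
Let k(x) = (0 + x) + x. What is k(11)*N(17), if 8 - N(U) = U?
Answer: -198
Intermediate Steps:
N(U) = 8 - U
k(x) = 2*x (k(x) = x + x = 2*x)
k(11)*N(17) = (2*11)*(8 - 1*17) = 22*(8 - 17) = 22*(-9) = -198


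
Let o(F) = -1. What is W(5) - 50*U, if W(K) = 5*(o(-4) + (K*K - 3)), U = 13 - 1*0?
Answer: -545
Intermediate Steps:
U = 13 (U = 13 + 0 = 13)
W(K) = -20 + 5*K² (W(K) = 5*(-1 + (K*K - 3)) = 5*(-1 + (K² - 3)) = 5*(-1 + (-3 + K²)) = 5*(-4 + K²) = -20 + 5*K²)
W(5) - 50*U = (-20 + 5*5²) - 50*13 = (-20 + 5*25) - 650 = (-20 + 125) - 650 = 105 - 650 = -545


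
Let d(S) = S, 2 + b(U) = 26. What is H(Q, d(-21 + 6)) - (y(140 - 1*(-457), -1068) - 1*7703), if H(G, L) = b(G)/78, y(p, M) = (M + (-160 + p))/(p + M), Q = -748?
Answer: 47159150/6123 ≈ 7702.0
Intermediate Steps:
b(U) = 24 (b(U) = -2 + 26 = 24)
y(p, M) = (-160 + M + p)/(M + p)
H(G, L) = 4/13 (H(G, L) = 24/78 = 24*(1/78) = 4/13)
H(Q, d(-21 + 6)) - (y(140 - 1*(-457), -1068) - 1*7703) = 4/13 - ((-160 - 1068 + (140 - 1*(-457)))/(-1068 + (140 - 1*(-457))) - 1*7703) = 4/13 - ((-160 - 1068 + (140 + 457))/(-1068 + (140 + 457)) - 7703) = 4/13 - ((-160 - 1068 + 597)/(-1068 + 597) - 7703) = 4/13 - (-631/(-471) - 7703) = 4/13 - (-1/471*(-631) - 7703) = 4/13 - (631/471 - 7703) = 4/13 - 1*(-3627482/471) = 4/13 + 3627482/471 = 47159150/6123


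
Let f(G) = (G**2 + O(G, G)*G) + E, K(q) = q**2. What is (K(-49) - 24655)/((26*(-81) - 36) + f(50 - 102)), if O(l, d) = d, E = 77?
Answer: -22254/3343 ≈ -6.6569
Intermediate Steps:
f(G) = 77 + 2*G**2 (f(G) = (G**2 + G*G) + 77 = (G**2 + G**2) + 77 = 2*G**2 + 77 = 77 + 2*G**2)
(K(-49) - 24655)/((26*(-81) - 36) + f(50 - 102)) = ((-49)**2 - 24655)/((26*(-81) - 36) + (77 + 2*(50 - 102)**2)) = (2401 - 24655)/((-2106 - 36) + (77 + 2*(-52)**2)) = -22254/(-2142 + (77 + 2*2704)) = -22254/(-2142 + (77 + 5408)) = -22254/(-2142 + 5485) = -22254/3343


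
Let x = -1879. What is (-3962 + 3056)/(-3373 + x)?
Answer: 453/2626 ≈ 0.17251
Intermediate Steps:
(-3962 + 3056)/(-3373 + x) = (-3962 + 3056)/(-3373 - 1879) = -906/(-5252) = -906*(-1/5252) = 453/2626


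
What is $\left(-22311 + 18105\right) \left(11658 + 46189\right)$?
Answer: $-243304482$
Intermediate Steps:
$\left(-22311 + 18105\right) \left(11658 + 46189\right) = \left(-4206\right) 57847 = -243304482$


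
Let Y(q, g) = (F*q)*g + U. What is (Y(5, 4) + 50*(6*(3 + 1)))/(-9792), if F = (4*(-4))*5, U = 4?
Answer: 11/272 ≈ 0.040441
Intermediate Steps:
F = -80 (F = -16*5 = -80)
Y(q, g) = 4 - 80*g*q (Y(q, g) = (-80*q)*g + 4 = -80*g*q + 4 = 4 - 80*g*q)
(Y(5, 4) + 50*(6*(3 + 1)))/(-9792) = ((4 - 80*4*5) + 50*(6*(3 + 1)))/(-9792) = ((4 - 1600) + 50*(6*4))*(-1/9792) = (-1596 + 50*24)*(-1/9792) = (-1596 + 1200)*(-1/9792) = -396*(-1/9792) = 11/272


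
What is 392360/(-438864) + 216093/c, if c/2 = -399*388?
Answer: -4506656479/2830892232 ≈ -1.5920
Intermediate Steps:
c = -309624 (c = 2*(-399*388) = 2*(-154812) = -309624)
392360/(-438864) + 216093/c = 392360/(-438864) + 216093/(-309624) = 392360*(-1/438864) + 216093*(-1/309624) = -49045/54858 - 72031/103208 = -4506656479/2830892232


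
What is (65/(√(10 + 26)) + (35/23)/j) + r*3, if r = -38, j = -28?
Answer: -28489/276 ≈ -103.22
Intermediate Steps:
(65/(√(10 + 26)) + (35/23)/j) + r*3 = (65/(√(10 + 26)) + (35/23)/(-28)) - 38*3 = (65/(√36) + (35*(1/23))*(-1/28)) - 114 = (65/6 + (35/23)*(-1/28)) - 114 = (65*(⅙) - 5/92) - 114 = (65/6 - 5/92) - 114 = 2975/276 - 114 = -28489/276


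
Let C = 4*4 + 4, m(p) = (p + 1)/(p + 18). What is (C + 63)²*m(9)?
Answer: 68890/27 ≈ 2551.5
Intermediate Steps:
m(p) = (1 + p)/(18 + p)
C = 20 (C = 16 + 4 = 20)
(C + 63)²*m(9) = (20 + 63)²*((1 + 9)/(18 + 9)) = 83²*(10/27) = 6889*((1/27)*10) = 6889*(10/27) = 68890/27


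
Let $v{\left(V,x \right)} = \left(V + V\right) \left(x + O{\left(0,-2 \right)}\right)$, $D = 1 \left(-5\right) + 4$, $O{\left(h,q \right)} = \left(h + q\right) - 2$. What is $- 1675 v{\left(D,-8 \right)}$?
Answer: $-40200$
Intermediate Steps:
$O{\left(h,q \right)} = -2 + h + q$
$D = -1$ ($D = -5 + 4 = -1$)
$v{\left(V,x \right)} = 2 V \left(-4 + x\right)$ ($v{\left(V,x \right)} = \left(V + V\right) \left(x - 4\right) = 2 V \left(x - 4\right) = 2 V \left(-4 + x\right)$)
$- 1675 v{\left(D,-8 \right)} = - 1675 \cdot 2 \left(-1\right) \left(-4 - 8\right) = - 1675 \cdot 2 \left(-1\right) \left(-12\right) = \left(-1675\right) 24 = -40200$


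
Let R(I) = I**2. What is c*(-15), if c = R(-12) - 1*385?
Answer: 3615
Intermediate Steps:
c = -241 (c = (-12)**2 - 1*385 = 144 - 385 = -241)
c*(-15) = -241*(-15) = 3615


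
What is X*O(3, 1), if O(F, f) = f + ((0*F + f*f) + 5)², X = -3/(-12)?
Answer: 37/4 ≈ 9.2500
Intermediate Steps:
X = ¼ (X = -3*(-1/12) = ¼ ≈ 0.25000)
O(F, f) = f + (5 + f²)² (O(F, f) = f + ((0 + f²) + 5)² = f + (f² + 5)² = f + (5 + f²)²)
X*O(3, 1) = (1 + (5 + 1²)²)/4 = (1 + (5 + 1)²)/4 = (1 + 6²)/4 = (1 + 36)/4 = (¼)*37 = 37/4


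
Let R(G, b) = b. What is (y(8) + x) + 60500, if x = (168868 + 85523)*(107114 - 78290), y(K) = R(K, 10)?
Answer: 7332626694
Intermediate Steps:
y(K) = 10
x = 7332566184 (x = 254391*28824 = 7332566184)
(y(8) + x) + 60500 = (10 + 7332566184) + 60500 = 7332566194 + 60500 = 7332626694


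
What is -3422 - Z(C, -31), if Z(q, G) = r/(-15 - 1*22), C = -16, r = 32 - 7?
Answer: -126589/37 ≈ -3421.3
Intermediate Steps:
r = 25
Z(q, G) = -25/37 (Z(q, G) = 25/(-15 - 1*22) = 25/(-15 - 22) = 25/(-37) = 25*(-1/37) = -25/37)
-3422 - Z(C, -31) = -3422 - 1*(-25/37) = -3422 + 25/37 = -126589/37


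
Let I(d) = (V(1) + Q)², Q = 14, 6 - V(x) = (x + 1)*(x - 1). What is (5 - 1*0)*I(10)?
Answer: 2000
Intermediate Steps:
V(x) = 6 - (1 + x)*(-1 + x) (V(x) = 6 - (x + 1)*(x - 1) = 6 - (1 + x)*(-1 + x))
I(d) = 400 (I(d) = ((7 - 1*1²) + 14)² = ((7 - 1*1) + 14)² = ((7 - 1) + 14)² = (6 + 14)² = 20² = 400)
(5 - 1*0)*I(10) = (5 - 1*0)*400 = (5 + 0)*400 = 5*400 = 2000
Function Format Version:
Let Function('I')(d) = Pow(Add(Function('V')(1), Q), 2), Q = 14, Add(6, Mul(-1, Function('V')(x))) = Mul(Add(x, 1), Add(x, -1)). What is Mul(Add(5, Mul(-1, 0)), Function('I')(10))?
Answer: 2000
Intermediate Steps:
Function('V')(x) = Add(6, Mul(-1, Add(1, x), Add(-1, x))) (Function('V')(x) = Add(6, Mul(-1, Mul(Add(x, 1), Add(x, -1)))) = Add(6, Mul(-1, Mul(Add(1, x), Add(-1, x)))) = Add(6, Mul(-1, Add(1, x), Add(-1, x))))
Function('I')(d) = 400 (Function('I')(d) = Pow(Add(Add(7, Mul(-1, Pow(1, 2))), 14), 2) = Pow(Add(Add(7, Mul(-1, 1)), 14), 2) = Pow(Add(Add(7, -1), 14), 2) = Pow(Add(6, 14), 2) = Pow(20, 2) = 400)
Mul(Add(5, Mul(-1, 0)), Function('I')(10)) = Mul(Add(5, Mul(-1, 0)), 400) = Mul(Add(5, 0), 400) = Mul(5, 400) = 2000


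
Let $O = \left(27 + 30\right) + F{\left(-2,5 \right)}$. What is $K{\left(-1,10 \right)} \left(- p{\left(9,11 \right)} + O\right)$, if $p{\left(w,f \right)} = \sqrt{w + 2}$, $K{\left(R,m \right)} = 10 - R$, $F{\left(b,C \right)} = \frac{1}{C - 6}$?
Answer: $616 - 11 \sqrt{11} \approx 579.52$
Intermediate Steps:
$F{\left(b,C \right)} = \frac{1}{-6 + C}$
$p{\left(w,f \right)} = \sqrt{2 + w}$
$O = 56$ ($O = \left(27 + 30\right) + \frac{1}{-6 + 5} = 57 + \frac{1}{-1} = 57 - 1 = 56$)
$K{\left(-1,10 \right)} \left(- p{\left(9,11 \right)} + O\right) = \left(10 - -1\right) \left(- \sqrt{2 + 9} + 56\right) = \left(10 + 1\right) \left(- \sqrt{11} + 56\right) = 11 \left(56 - \sqrt{11}\right) = 616 - 11 \sqrt{11}$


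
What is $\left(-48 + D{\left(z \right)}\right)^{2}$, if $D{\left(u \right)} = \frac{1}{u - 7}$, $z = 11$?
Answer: $\frac{36481}{16} \approx 2280.1$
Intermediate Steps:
$D{\left(u \right)} = \frac{1}{-7 + u}$
$\left(-48 + D{\left(z \right)}\right)^{2} = \left(-48 + \frac{1}{-7 + 11}\right)^{2} = \left(-48 + \frac{1}{4}\right)^{2} = \left(- \frac{191}{4}\right)^{2} = \frac{36481}{16}$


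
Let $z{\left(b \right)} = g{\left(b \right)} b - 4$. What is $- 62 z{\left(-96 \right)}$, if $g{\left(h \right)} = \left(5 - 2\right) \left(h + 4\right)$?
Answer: $-1642504$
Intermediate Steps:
$g{\left(h \right)} = 12 + 3 h$ ($g{\left(h \right)} = 3 \left(4 + h\right) = 12 + 3 h$)
$z{\left(b \right)} = -4 + b \left(12 + 3 b\right)$ ($z{\left(b \right)} = \left(12 + 3 b\right) b - 4 = b \left(12 + 3 b\right) - 4 = -4 + b \left(12 + 3 b\right)$)
$- 62 z{\left(-96 \right)} = - 62 \left(-4 + 3 \left(-96\right) \left(4 - 96\right)\right) = - 62 \left(-4 + 3 \left(-96\right) \left(-92\right)\right) = - 62 \left(-4 + 26496\right) = \left(-62\right) 26492 = -1642504$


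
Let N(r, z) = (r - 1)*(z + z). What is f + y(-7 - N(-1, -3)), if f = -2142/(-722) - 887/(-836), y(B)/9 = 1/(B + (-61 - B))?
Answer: 3759641/968924 ≈ 3.8802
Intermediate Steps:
N(r, z) = 2*z*(-1 + r) (N(r, z) = (-1 + r)*(2*z) = 2*z*(-1 + r))
y(B) = -9/61 (y(B) = 9/(B + (-61 - B)) = 9/(-61) = 9*(-1/61) = -9/61)
f = 63977/15884 (f = -2142*(-1/722) - 887*(-1/836) = 1071/361 + 887/836 = 63977/15884 ≈ 4.0278)
f + y(-7 - N(-1, -3)) = 63977/15884 - 9/61 = 3759641/968924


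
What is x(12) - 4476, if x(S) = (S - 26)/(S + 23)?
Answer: -22382/5 ≈ -4476.4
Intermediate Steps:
x(S) = (-26 + S)/(23 + S)
x(12) - 4476 = (-26 + 12)/(23 + 12) - 4476 = -14/35 - 4476 = (1/35)*(-14) - 4476 = -⅖ - 4476 = -22382/5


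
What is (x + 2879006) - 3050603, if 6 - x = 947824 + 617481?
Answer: -1736896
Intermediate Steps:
x = -1565299 (x = 6 - (947824 + 617481) = 6 - 1*1565305 = 6 - 1565305 = -1565299)
(x + 2879006) - 3050603 = (-1565299 + 2879006) - 3050603 = 1313707 - 3050603 = -1736896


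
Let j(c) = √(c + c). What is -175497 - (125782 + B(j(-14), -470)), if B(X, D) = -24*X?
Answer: -301279 + 48*I*√7 ≈ -3.0128e+5 + 127.0*I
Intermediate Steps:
j(c) = √2*√c (j(c) = √(2*c) = √2*√c)
-175497 - (125782 + B(j(-14), -470)) = -175497 - (125782 - 24*√2*√(-14)) = -175497 - (125782 - 24*√2*I*√14) = -175497 - (125782 - 48*I*√7) = -175497 + (-125782 + 48*I*√7) = -301279 + 48*I*√7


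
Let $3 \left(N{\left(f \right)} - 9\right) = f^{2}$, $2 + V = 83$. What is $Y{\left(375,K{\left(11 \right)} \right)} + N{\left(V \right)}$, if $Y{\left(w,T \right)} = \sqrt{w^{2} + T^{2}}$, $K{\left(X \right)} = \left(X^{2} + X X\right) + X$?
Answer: $2196 + \sqrt{204634} \approx 2648.4$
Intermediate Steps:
$V = 81$ ($V = -2 + 83 = 81$)
$K{\left(X \right)} = X + 2 X^{2}$ ($K{\left(X \right)} = \left(X^{2} + X^{2}\right) + X = 2 X^{2} + X = X + 2 X^{2}$)
$N{\left(f \right)} = 9 + \frac{f^{2}}{3}$
$Y{\left(w,T \right)} = \sqrt{T^{2} + w^{2}}$
$Y{\left(375,K{\left(11 \right)} \right)} + N{\left(V \right)} = \sqrt{\left(11 \left(1 + 2 \cdot 11\right)\right)^{2} + 375^{2}} + \left(9 + \frac{81^{2}}{3}\right) = \sqrt{\left(11 \left(1 + 22\right)\right)^{2} + 140625} + \left(9 + \frac{1}{3} \cdot 6561\right) = \sqrt{\left(11 \cdot 23\right)^{2} + 140625} + \left(9 + 2187\right) = \sqrt{253^{2} + 140625} + 2196 = \sqrt{64009 + 140625} + 2196 = \sqrt{204634} + 2196 = 2196 + \sqrt{204634}$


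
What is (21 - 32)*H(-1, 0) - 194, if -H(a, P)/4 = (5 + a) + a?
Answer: -62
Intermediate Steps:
H(a, P) = -20 - 8*a (H(a, P) = -4*((5 + a) + a) = -4*(5 + 2*a) = -20 - 8*a)
(21 - 32)*H(-1, 0) - 194 = (21 - 32)*(-20 - 8*(-1)) - 194 = -11*(-20 + 8) - 194 = -11*(-12) - 194 = 132 - 194 = -62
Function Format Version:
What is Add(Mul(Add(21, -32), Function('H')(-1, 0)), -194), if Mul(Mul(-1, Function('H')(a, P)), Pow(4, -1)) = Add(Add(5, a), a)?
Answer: -62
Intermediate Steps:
Function('H')(a, P) = Add(-20, Mul(-8, a)) (Function('H')(a, P) = Mul(-4, Add(Add(5, a), a)) = Mul(-4, Add(5, Mul(2, a))) = Add(-20, Mul(-8, a)))
Add(Mul(Add(21, -32), Function('H')(-1, 0)), -194) = Add(Mul(Add(21, -32), Add(-20, Mul(-8, -1))), -194) = Add(Mul(-11, Add(-20, 8)), -194) = Add(Mul(-11, -12), -194) = Add(132, -194) = -62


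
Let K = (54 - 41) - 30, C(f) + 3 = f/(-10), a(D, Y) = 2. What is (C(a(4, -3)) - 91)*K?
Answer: 8007/5 ≈ 1601.4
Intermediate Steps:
C(f) = -3 - f/10 (C(f) = -3 + f/(-10) = -3 + f*(-⅒) = -3 - f/10)
K = -17 (K = 13 - 30 = -17)
(C(a(4, -3)) - 91)*K = ((-3 - ⅒*2) - 91)*(-17) = ((-3 - ⅕) - 91)*(-17) = (-16/5 - 91)*(-17) = -471/5*(-17) = 8007/5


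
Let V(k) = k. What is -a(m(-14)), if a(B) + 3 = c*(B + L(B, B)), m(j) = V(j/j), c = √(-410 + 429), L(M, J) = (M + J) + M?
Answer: 3 - 4*√19 ≈ -14.436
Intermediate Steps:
L(M, J) = J + 2*M (L(M, J) = (J + M) + M = J + 2*M)
c = √19 ≈ 4.3589
m(j) = 1 (m(j) = j/j = 1)
a(B) = -3 + 4*B*√19 (a(B) = -3 + √19*(B + (B + 2*B)) = -3 + √19*(B + 3*B) = -3 + √19*(4*B) = -3 + 4*B*√19)
-a(m(-14)) = -(-3 + 4*1*√19) = -(-3 + 4*√19) = 3 - 4*√19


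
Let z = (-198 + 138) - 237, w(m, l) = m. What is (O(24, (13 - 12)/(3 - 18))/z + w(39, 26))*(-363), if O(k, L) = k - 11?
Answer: -127270/9 ≈ -14141.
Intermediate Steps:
z = -297 (z = -60 - 237 = -297)
O(k, L) = -11 + k
(O(24, (13 - 12)/(3 - 18))/z + w(39, 26))*(-363) = ((-11 + 24)/(-297) + 39)*(-363) = (13*(-1/297) + 39)*(-363) = (-13/297 + 39)*(-363) = (11570/297)*(-363) = -127270/9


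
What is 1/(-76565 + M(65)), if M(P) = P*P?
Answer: -1/72340 ≈ -1.3824e-5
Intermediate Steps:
M(P) = P²
1/(-76565 + M(65)) = 1/(-76565 + 65²) = 1/(-76565 + 4225) = 1/(-72340) = -1/72340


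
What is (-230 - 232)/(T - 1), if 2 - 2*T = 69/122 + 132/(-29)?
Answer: -1089704/4701 ≈ -231.80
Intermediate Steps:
T = 21179/7076 (T = 1 - (69/122 + 132/(-29))/2 = 1 - (69*(1/122) + 132*(-1/29))/2 = 1 - (69/122 - 132/29)/2 = 1 - ½*(-14103/3538) = 1 + 14103/7076 = 21179/7076 ≈ 2.9931)
(-230 - 232)/(T - 1) = (-230 - 232)/(21179/7076 - 1) = -462/14103/7076 = -462*7076/14103 = -1089704/4701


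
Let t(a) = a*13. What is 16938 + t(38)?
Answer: 17432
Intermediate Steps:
t(a) = 13*a
16938 + t(38) = 16938 + 13*38 = 16938 + 494 = 17432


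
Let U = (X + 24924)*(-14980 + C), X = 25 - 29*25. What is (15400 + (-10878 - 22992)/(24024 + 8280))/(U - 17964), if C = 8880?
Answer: -6377535/61205462752 ≈ -0.00010420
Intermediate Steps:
X = -700 (X = 25 - 725 = -700)
U = -147766400 (U = (-700 + 24924)*(-14980 + 8880) = 24224*(-6100) = -147766400)
(15400 + (-10878 - 22992)/(24024 + 8280))/(U - 17964) = (15400 + (-10878 - 22992)/(24024 + 8280))/(-147766400 - 17964) = (15400 - 33870/32304)/(-147784364) = (15400 - 33870*1/32304)*(-1/147784364) = (15400 - 5645/5384)*(-1/147784364) = (82907955/5384)*(-1/147784364) = -6377535/61205462752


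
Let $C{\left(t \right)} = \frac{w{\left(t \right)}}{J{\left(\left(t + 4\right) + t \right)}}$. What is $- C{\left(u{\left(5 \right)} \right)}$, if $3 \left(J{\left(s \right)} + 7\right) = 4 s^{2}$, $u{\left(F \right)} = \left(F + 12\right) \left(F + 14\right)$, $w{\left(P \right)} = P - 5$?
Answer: $- \frac{954}{1689979} \approx -0.0005645$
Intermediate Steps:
$w{\left(P \right)} = -5 + P$
$u{\left(F \right)} = \left(12 + F\right) \left(14 + F\right)$
$J{\left(s \right)} = -7 + \frac{4 s^{2}}{3}$
$C{\left(t \right)} = \frac{-5 + t}{-7 + \frac{4 \left(4 + 2 t\right)^{2}}{3}}$ ($C{\left(t \right)} = \frac{-5 + t}{-7 + \frac{4 \left(\left(t + 4\right) + t\right)^{2}}{3}} = \frac{-5 + t}{-7 + \frac{4 \left(\left(4 + t\right) + t\right)^{2}}{3}} = \frac{-5 + t}{-7 + \frac{4 \left(4 + 2 t\right)^{2}}{3}}$)
$- C{\left(u{\left(5 \right)} \right)} = - \frac{3 \left(-5 + \left(168 + 5^{2} + 26 \cdot 5\right)\right)}{-21 + 16 \left(2 + \left(168 + 5^{2} + 26 \cdot 5\right)\right)^{2}} = - \frac{3 \left(-5 + \left(168 + 25 + 130\right)\right)}{-21 + 16 \left(2 + \left(168 + 25 + 130\right)\right)^{2}} = - \frac{3 \left(-5 + 323\right)}{-21 + 16 \left(2 + 323\right)^{2}} = - \frac{3 \cdot 318}{-21 + 16 \cdot 325^{2}} = - \frac{3 \cdot 318}{-21 + 16 \cdot 105625} = - \frac{3 \cdot 318}{-21 + 1690000} = - \frac{3 \cdot 318}{1689979} = \left(-1\right) \frac{954}{1689979} = - \frac{954}{1689979}$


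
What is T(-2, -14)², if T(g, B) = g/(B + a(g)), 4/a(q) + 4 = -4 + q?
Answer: 25/1296 ≈ 0.019290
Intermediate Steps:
a(q) = 4/(-8 + q) (a(q) = 4/(-4 + (-4 + q)) = 4/(-8 + q))
T(g, B) = g/(B + 4/(-8 + g))
T(-2, -14)² = (-2*(-8 - 2)/(4 - 14*(-8 - 2)))² = (-2*(-10)/(4 - 14*(-10)))² = (-2*(-10)/(4 + 140))² = (-2*(-10)/144)² = (-2*1/144*(-10))² = (5/36)² = 25/1296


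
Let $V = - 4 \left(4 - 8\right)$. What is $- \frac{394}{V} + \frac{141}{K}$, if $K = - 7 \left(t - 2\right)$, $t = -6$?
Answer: $- \frac{619}{28} \approx -22.107$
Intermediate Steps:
$V = 16$ ($V = \left(-4\right) \left(-4\right) = 16$)
$K = 56$ ($K = - 7 \left(-6 - 2\right) = \left(-7\right) \left(-8\right) = 56$)
$- \frac{394}{V} + \frac{141}{K} = - \frac{394}{16} + \frac{141}{56} = \left(-394\right) \frac{1}{16} + 141 \cdot \frac{1}{56} = - \frac{197}{8} + \frac{141}{56} = - \frac{619}{28}$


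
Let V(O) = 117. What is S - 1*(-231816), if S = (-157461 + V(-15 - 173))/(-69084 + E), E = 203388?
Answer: 324308945/1399 ≈ 2.3181e+5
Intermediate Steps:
S = -1639/1399 (S = (-157461 + 117)/(-69084 + 203388) = -157344/134304 = -157344*1/134304 = -1639/1399 ≈ -1.1716)
S - 1*(-231816) = -1639/1399 - 1*(-231816) = -1639/1399 + 231816 = 324308945/1399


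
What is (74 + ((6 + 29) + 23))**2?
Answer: 17424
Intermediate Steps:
(74 + ((6 + 29) + 23))**2 = (74 + (35 + 23))**2 = (74 + 58)**2 = 132**2 = 17424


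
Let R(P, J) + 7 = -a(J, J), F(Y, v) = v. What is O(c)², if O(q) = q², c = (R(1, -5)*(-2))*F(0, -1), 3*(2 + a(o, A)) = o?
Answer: 160000/81 ≈ 1975.3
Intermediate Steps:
a(o, A) = -2 + o/3
R(P, J) = -5 - J/3 (R(P, J) = -7 - (-2 + J/3) = -7 + (2 - J/3) = -5 - J/3)
c = -20/3 (c = ((-5 - ⅓*(-5))*(-2))*(-1) = ((-5 + 5/3)*(-2))*(-1) = -10/3*(-2)*(-1) = (20/3)*(-1) = -20/3 ≈ -6.6667)
O(c)² = ((-20/3)²)² = (400/9)² = 160000/81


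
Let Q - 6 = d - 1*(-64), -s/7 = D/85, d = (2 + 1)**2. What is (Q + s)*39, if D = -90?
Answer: 57291/17 ≈ 3370.1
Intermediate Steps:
d = 9 (d = 3**2 = 9)
s = 126/17 (s = -(-630)/85 = -7*(-18/17) = 126/17 ≈ 7.4118)
Q = 79 (Q = 6 + (9 - 1*(-64)) = 6 + (9 + 64) = 6 + 73 = 79)
(Q + s)*39 = (79 + 126/17)*39 = (1469/17)*39 = 57291/17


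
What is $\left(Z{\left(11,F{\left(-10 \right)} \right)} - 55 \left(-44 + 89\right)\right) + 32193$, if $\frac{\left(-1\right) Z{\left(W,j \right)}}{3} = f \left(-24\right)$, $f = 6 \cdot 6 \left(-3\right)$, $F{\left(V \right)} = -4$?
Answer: $21942$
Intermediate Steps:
$f = -108$ ($f = 36 \left(-3\right) = -108$)
$Z{\left(W,j \right)} = -7776$ ($Z{\left(W,j \right)} = - 3 \left(\left(-108\right) \left(-24\right)\right) = \left(-3\right) 2592 = -7776$)
$\left(Z{\left(11,F{\left(-10 \right)} \right)} - 55 \left(-44 + 89\right)\right) + 32193 = \left(-7776 - 55 \left(-44 + 89\right)\right) + 32193 = \left(-7776 - 2475\right) + 32193 = -10251 + 32193 = 21942$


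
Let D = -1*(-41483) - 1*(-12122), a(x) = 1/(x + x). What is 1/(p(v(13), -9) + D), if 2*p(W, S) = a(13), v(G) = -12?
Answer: 52/2787461 ≈ 1.8655e-5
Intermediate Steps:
a(x) = 1/(2*x)
p(W, S) = 1/52 (p(W, S) = ((1/2)/13)/2 = ((1/2)*(1/13))/2 = (1/2)*(1/26) = 1/52)
D = 53605 (D = 41483 + 12122 = 53605)
1/(p(v(13), -9) + D) = 1/(1/52 + 53605) = 1/(2787461/52) = 52/2787461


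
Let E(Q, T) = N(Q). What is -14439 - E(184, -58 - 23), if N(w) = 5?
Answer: -14444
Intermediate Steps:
E(Q, T) = 5
-14439 - E(184, -58 - 23) = -14439 - 1*5 = -14439 - 5 = -14444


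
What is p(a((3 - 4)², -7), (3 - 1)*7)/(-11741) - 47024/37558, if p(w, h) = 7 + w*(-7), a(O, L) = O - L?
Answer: -275134221/220484239 ≈ -1.2479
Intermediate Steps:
p(w, h) = 7 - 7*w
p(a((3 - 4)², -7), (3 - 1)*7)/(-11741) - 47024/37558 = (7 - 7*((3 - 4)² - 1*(-7)))/(-11741) - 47024/37558 = (7 - 7*((-1)² + 7))*(-1/11741) - 47024*1/37558 = (7 - 7*(1 + 7))*(-1/11741) - 23512/18779 = (7 - 7*8)*(-1/11741) - 23512/18779 = (7 - 56)*(-1/11741) - 23512/18779 = -49*(-1/11741) - 23512/18779 = 49/11741 - 23512/18779 = -275134221/220484239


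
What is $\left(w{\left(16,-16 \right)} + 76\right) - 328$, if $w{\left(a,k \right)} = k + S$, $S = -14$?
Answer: $-282$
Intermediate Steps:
$w{\left(a,k \right)} = -14 + k$ ($w{\left(a,k \right)} = k - 14 = -14 + k$)
$\left(w{\left(16,-16 \right)} + 76\right) - 328 = \left(\left(-14 - 16\right) + 76\right) - 328 = \left(-30 + 76\right) - 328 = 46 - 328 = -282$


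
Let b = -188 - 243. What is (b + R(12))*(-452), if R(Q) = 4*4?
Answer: 187580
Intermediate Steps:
R(Q) = 16
b = -431
(b + R(12))*(-452) = (-431 + 16)*(-452) = -415*(-452) = 187580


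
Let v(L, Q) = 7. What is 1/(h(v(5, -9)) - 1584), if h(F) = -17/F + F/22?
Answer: -154/244261 ≈ -0.00063047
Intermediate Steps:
h(F) = -17/F + F/22 (h(F) = -17/F + F*(1/22) = -17/F + F/22)
1/(h(v(5, -9)) - 1584) = 1/((-17/7 + (1/22)*7) - 1584) = 1/((-17*⅐ + 7/22) - 1584) = 1/((-17/7 + 7/22) - 1584) = 1/(-325/154 - 1584) = 1/(-244261/154) = -154/244261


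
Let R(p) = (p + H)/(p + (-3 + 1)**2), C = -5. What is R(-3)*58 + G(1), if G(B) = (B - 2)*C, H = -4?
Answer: -401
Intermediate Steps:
G(B) = 10 - 5*B (G(B) = (B - 2)*(-5) = (-2 + B)*(-5) = 10 - 5*B)
R(p) = (-4 + p)/(4 + p) (R(p) = (p - 4)/(p + (-3 + 1)**2) = (-4 + p)/(p + (-2)**2) = (-4 + p)/(p + 4) = (-4 + p)/(4 + p))
R(-3)*58 + G(1) = ((-4 - 3)/(4 - 3))*58 + (10 - 5*1) = (-7/1)*58 + (10 - 5) = (1*(-7))*58 + 5 = -7*58 + 5 = -406 + 5 = -401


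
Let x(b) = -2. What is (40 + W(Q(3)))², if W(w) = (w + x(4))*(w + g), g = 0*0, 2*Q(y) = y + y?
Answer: 1849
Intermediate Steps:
Q(y) = y (Q(y) = (y + y)/2 = (2*y)/2 = y)
g = 0
W(w) = w*(-2 + w) (W(w) = (w - 2)*(w + 0) = (-2 + w)*w = w*(-2 + w))
(40 + W(Q(3)))² = (40 + 3*(-2 + 3))² = (40 + 3*1)² = (40 + 3)² = 43² = 1849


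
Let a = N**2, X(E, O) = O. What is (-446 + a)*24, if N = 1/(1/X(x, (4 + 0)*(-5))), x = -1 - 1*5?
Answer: -1104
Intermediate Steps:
x = -6 (x = -1 - 5 = -6)
N = -20 (N = 1/(1/((4 + 0)*(-5))) = 1/(1/(4*(-5))) = 1/(1/(-20)) = 1/(-1/20) = -20)
a = 400 (a = (-20)**2 = 400)
(-446 + a)*24 = (-446 + 400)*24 = -46*24 = -1104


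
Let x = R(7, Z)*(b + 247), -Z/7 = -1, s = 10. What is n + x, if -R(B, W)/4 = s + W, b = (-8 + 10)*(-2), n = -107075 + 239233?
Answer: 115634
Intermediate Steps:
Z = 7 (Z = -7*(-1) = 7)
n = 132158
b = -4 (b = 2*(-2) = -4)
R(B, W) = -40 - 4*W (R(B, W) = -4*(10 + W) = -40 - 4*W)
x = -16524 (x = (-40 - 4*7)*(-4 + 247) = (-40 - 28)*243 = -68*243 = -16524)
n + x = 132158 - 16524 = 115634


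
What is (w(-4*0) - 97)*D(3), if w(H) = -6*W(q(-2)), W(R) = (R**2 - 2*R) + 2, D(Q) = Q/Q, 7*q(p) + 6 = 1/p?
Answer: -12281/98 ≈ -125.32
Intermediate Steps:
q(p) = -6/7 + 1/(7*p)
D(Q) = 1
W(R) = 2 + R**2 - 2*R
w(H) = -2775/98 (w(H) = -6*(2 + ((1/7)*(1 - 6*(-2))/(-2))**2 - 2*(1 - 6*(-2))/(7*(-2))) = -6*(2 + ((1/7)*(-1/2)*(1 + 12))**2 - 2*(-1)*(1 + 12)/(7*2)) = -6*(2 + ((1/7)*(-1/2)*13)**2 - 2*(-1)*13/(7*2)) = -6*(2 + (-13/14)**2 - 2*(-13/14)) = -6*(2 + 169/196 + 13/7) = -6*925/196 = -2775/98)
(w(-4*0) - 97)*D(3) = (-2775/98 - 97)*1 = -12281/98*1 = -12281/98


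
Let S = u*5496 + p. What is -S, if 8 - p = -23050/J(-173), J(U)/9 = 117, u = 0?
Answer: -31474/1053 ≈ -29.890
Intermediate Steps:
J(U) = 1053 (J(U) = 9*117 = 1053)
p = 31474/1053 (p = 8 - (-23050)/1053 = 8 - 1*(-23050/1053) = 8 + 23050/1053 = 31474/1053 ≈ 29.890)
S = 31474/1053 (S = 0*5496 + 31474/1053 = 0 + 31474/1053 = 31474/1053 ≈ 29.890)
-S = -1*31474/1053 = -31474/1053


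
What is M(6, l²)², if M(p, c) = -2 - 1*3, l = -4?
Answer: 25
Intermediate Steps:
M(p, c) = -5 (M(p, c) = -2 - 3 = -5)
M(6, l²)² = (-5)² = 25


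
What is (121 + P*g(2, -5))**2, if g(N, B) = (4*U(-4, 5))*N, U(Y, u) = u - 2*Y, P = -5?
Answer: 159201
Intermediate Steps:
g(N, B) = 52*N (g(N, B) = (4*(5 - 2*(-4)))*N = (4*(5 + 8))*N = (4*13)*N = 52*N)
(121 + P*g(2, -5))**2 = (121 - 260*2)**2 = (121 - 5*104)**2 = (121 - 520)**2 = (-399)**2 = 159201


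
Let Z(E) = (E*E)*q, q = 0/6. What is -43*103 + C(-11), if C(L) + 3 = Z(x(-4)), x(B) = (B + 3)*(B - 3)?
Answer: -4432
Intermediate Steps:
q = 0 (q = 0*(1/6) = 0)
x(B) = (-3 + B)*(3 + B) (x(B) = (3 + B)*(-3 + B) = (-3 + B)*(3 + B))
Z(E) = 0 (Z(E) = (E*E)*0 = E**2*0 = 0)
C(L) = -3 (C(L) = -3 + 0 = -3)
-43*103 + C(-11) = -43*103 - 3 = -4429 - 3 = -4432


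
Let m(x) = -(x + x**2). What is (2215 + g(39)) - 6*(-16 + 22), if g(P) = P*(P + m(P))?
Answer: -57140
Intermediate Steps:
m(x) = -x - x**2
g(P) = P*(P - P*(1 + P))
(2215 + g(39)) - 6*(-16 + 22) = (2215 - 1*39**3) - 6*(-16 + 22) = (2215 - 1*59319) - 6*6 = (2215 - 59319) - 36 = -57104 - 36 = -57140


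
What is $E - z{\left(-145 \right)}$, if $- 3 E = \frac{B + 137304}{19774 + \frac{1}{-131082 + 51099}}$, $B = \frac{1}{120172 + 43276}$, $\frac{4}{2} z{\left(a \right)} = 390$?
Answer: $- \frac{51007137423984333}{258506715643768} \approx -197.31$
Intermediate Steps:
$z{\left(a \right)} = 195$ ($z{\left(a \right)} = \frac{1}{2} \cdot 390 = 195$)
$B = \frac{1}{163448} \approx 6.1182 \cdot 10^{-6}$
$E = - \frac{598327873449573}{258506715643768}$ ($E = - \frac{\left(\frac{1}{163448} + 137304\right) \frac{1}{19774 + \frac{1}{-131082 + 51099}}}{3} = - \frac{\frac{22442064193}{163448} \frac{1}{19774 + \frac{1}{-79983}}}{3} = - \frac{\frac{22442064193}{163448} \frac{1}{19774 - \frac{1}{79983}}}{3} = - \frac{\frac{22442064193}{163448} \frac{1}{\frac{1581583841}{79983}}}{3} = - \frac{\frac{22442064193}{163448} \cdot \frac{79983}{1581583841}}{3} = \left(- \frac{1}{3}\right) \frac{1794983620348719}{258506715643768} = - \frac{598327873449573}{258506715643768} \approx -2.3146$)
$E - z{\left(-145 \right)} = - \frac{598327873449573}{258506715643768} - 195 = - \frac{51007137423984333}{258506715643768}$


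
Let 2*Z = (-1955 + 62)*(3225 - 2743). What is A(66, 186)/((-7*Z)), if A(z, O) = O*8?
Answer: 496/1064497 ≈ 0.00046595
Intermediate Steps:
A(z, O) = 8*O
Z = -456213 (Z = ((-1955 + 62)*(3225 - 2743))/2 = (-1893*482)/2 = (½)*(-912426) = -456213)
A(66, 186)/((-7*Z)) = (8*186)/((-7*(-456213))) = 1488/3193491 = 1488*(1/3193491) = 496/1064497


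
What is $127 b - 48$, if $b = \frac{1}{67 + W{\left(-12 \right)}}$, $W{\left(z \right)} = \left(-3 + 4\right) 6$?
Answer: $- \frac{3377}{73} \approx -46.26$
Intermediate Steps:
$W{\left(z \right)} = 6$ ($W{\left(z \right)} = 1 \cdot 6 = 6$)
$b = \frac{1}{73}$ ($b = \frac{1}{67 + 6} = \frac{1}{73} \approx 0.013699$)
$127 b - 48 = 127 \cdot \frac{1}{73} - 48 = \frac{127}{73} - 48 = - \frac{3377}{73}$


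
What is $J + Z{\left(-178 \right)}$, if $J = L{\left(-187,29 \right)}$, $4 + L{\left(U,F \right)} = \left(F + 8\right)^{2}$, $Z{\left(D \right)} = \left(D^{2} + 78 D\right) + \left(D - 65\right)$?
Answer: $18922$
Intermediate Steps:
$Z{\left(D \right)} = -65 + D^{2} + 79 D$ ($Z{\left(D \right)} = \left(D^{2} + 78 D\right) + \left(D - 65\right) = \left(D^{2} + 78 D\right) + \left(-65 + D\right) = -65 + D^{2} + 79 D$)
$L{\left(U,F \right)} = -4 + \left(8 + F\right)^{2}$ ($L{\left(U,F \right)} = -4 + \left(F + 8\right)^{2} = -4 + \left(8 + F\right)^{2}$)
$J = 1365$ ($J = -4 + \left(8 + 29\right)^{2} = -4 + 37^{2} = -4 + 1369 = 1365$)
$J + Z{\left(-178 \right)} = 1365 + \left(-65 + \left(-178\right)^{2} + 79 \left(-178\right)\right) = 1365 - -17557 = 1365 + 17557 = 18922$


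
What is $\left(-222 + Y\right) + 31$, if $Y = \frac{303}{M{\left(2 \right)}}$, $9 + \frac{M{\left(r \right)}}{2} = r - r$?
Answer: $- \frac{1247}{6} \approx -207.83$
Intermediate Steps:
$M{\left(r \right)} = -18$ ($M{\left(r \right)} = -18 + 2 \left(r - r\right) = -18 + 2 \cdot 0 = -18 + 0 = -18$)
$Y = - \frac{101}{6}$ ($Y = \frac{303}{-18} = 303 \left(- \frac{1}{18}\right) = - \frac{101}{6} \approx -16.833$)
$\left(-222 + Y\right) + 31 = \left(-222 - \frac{101}{6}\right) + 31 = - \frac{1433}{6} + 31 = - \frac{1247}{6}$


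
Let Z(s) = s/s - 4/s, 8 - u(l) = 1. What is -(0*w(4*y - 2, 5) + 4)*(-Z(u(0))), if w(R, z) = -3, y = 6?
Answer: 12/7 ≈ 1.7143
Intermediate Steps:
u(l) = 7 (u(l) = 8 - 1*1 = 8 - 1 = 7)
Z(s) = 1 - 4/s
-(0*w(4*y - 2, 5) + 4)*(-Z(u(0))) = -(0*(-3) + 4)*(-(-4 + 7)/7) = -(0 + 4)*(-3/7) = -4*(-1*3/7) = -4*(-3)/7 = -1*(-12/7) = 12/7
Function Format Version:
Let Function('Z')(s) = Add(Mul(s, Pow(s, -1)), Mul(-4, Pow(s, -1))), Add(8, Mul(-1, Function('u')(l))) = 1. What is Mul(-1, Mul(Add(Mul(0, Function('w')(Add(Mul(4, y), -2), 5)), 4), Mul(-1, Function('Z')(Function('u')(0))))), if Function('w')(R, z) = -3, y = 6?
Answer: Rational(12, 7) ≈ 1.7143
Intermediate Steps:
Function('u')(l) = 7 (Function('u')(l) = Add(8, Mul(-1, 1)) = Add(8, -1) = 7)
Function('Z')(s) = Add(1, Mul(-4, Pow(s, -1)))
Mul(-1, Mul(Add(Mul(0, Function('w')(Add(Mul(4, y), -2), 5)), 4), Mul(-1, Function('Z')(Function('u')(0))))) = Mul(-1, Mul(Add(Mul(0, -3), 4), Mul(-1, Mul(Pow(7, -1), Add(-4, 7))))) = Mul(-1, Mul(Add(0, 4), Mul(-1, Mul(Rational(1, 7), 3)))) = Mul(-1, Mul(4, Mul(-1, Rational(3, 7)))) = Mul(-1, Mul(4, Rational(-3, 7))) = Mul(-1, Rational(-12, 7)) = Rational(12, 7)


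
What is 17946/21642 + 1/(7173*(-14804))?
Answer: 317611570565/383024054844 ≈ 0.82922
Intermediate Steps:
17946/21642 + 1/(7173*(-14804)) = 17946*(1/21642) + (1/7173)*(-1/14804) = 2991/3607 - 1/106189092 = 317611570565/383024054844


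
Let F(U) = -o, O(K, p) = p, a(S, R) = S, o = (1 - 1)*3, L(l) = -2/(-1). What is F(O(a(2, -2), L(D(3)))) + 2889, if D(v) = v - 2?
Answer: 2889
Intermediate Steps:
D(v) = -2 + v
L(l) = 2 (L(l) = -2*(-1) = 2)
o = 0 (o = 0*3 = 0)
F(U) = 0 (F(U) = -1*0 = 0)
F(O(a(2, -2), L(D(3)))) + 2889 = 0 + 2889 = 2889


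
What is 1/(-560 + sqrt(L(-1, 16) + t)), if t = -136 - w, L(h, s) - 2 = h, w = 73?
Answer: -35/19613 - I*sqrt(13)/78452 ≈ -0.0017845 - 4.5959e-5*I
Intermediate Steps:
L(h, s) = 2 + h
t = -209 (t = -136 - 1*73 = -136 - 73 = -209)
1/(-560 + sqrt(L(-1, 16) + t)) = 1/(-560 + sqrt((2 - 1) - 209)) = 1/(-560 + sqrt(1 - 209)) = 1/(-560 + sqrt(-208)) = 1/(-560 + 4*I*sqrt(13))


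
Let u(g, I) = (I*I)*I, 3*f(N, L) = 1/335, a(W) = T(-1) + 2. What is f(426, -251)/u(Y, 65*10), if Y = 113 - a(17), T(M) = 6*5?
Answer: 1/275998125000 ≈ 3.6232e-12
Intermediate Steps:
T(M) = 30
a(W) = 32 (a(W) = 30 + 2 = 32)
f(N, L) = 1/1005 (f(N, L) = (⅓)/335 = (⅓)*(1/335) = 1/1005)
Y = 81 (Y = 113 - 1*32 = 113 - 32 = 81)
u(g, I) = I³ (u(g, I) = I²*I = I³)
f(426, -251)/u(Y, 65*10) = 1/(1005*((65*10)³)) = 1/(1005*(650³)) = (1/1005)/274625000 = (1/1005)*(1/274625000) = 1/275998125000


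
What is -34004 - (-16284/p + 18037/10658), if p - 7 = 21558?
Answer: -7815686952113/229839770 ≈ -34005.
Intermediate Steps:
p = 21565 (p = 7 + 21558 = 21565)
-34004 - (-16284/p + 18037/10658) = -34004 - (-16284/21565 + 18037/10658) = -34004 - 1*215413033/229839770 = -34004 - 215413033/229839770 = -7815686952113/229839770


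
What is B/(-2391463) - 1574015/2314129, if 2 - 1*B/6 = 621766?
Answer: 4868853987391/5534153880727 ≈ 0.87978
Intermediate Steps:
B = -3730584 (B = 12 - 6*621766 = 12 - 3730596 = -3730584)
B/(-2391463) - 1574015/2314129 = -3730584/(-2391463) - 1574015/2314129 = -3730584*(-1/2391463) - 1574015*1/2314129 = 3730584/2391463 - 1574015/2314129 = 4868853987391/5534153880727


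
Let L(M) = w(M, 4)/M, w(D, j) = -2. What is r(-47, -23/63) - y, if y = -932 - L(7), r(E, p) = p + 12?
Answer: 59431/63 ≈ 943.35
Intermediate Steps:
L(M) = -2/M
r(E, p) = 12 + p
y = -6522/7 (y = -932 - (-2)/7 = -932 - 1*(-2/7) = -932 + 2/7 = -6522/7 ≈ -931.71)
r(-47, -23/63) - y = (12 - 23/63) - 1*(-6522/7) = (12 - 23*1/63) + 6522/7 = (12 - 23/63) + 6522/7 = 733/63 + 6522/7 = 59431/63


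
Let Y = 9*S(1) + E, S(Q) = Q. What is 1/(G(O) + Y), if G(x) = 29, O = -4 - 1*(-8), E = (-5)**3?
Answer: -1/87 ≈ -0.011494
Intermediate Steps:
E = -125
O = 4 (O = -4 + 8 = 4)
Y = -116 (Y = 9*1 - 125 = 9 - 125 = -116)
1/(G(O) + Y) = 1/(29 - 116) = 1/(-87) = -1/87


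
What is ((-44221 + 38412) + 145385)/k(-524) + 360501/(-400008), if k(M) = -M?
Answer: 4636884507/17467016 ≈ 265.47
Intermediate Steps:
((-44221 + 38412) + 145385)/k(-524) + 360501/(-400008) = ((-44221 + 38412) + 145385)/((-1*(-524))) + 360501/(-400008) = (-5809 + 145385)/524 + 360501*(-1/400008) = 139576*(1/524) - 120167/133336 = 34894/131 - 120167/133336 = 4636884507/17467016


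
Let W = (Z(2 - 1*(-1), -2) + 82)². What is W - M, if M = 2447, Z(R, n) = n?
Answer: 3953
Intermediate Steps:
W = 6400 (W = (-2 + 82)² = 80² = 6400)
W - M = 6400 - 1*2447 = 6400 - 2447 = 3953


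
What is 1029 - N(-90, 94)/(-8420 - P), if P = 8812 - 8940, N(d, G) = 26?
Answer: 4266247/4146 ≈ 1029.0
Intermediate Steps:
P = -128
1029 - N(-90, 94)/(-8420 - P) = 1029 - 26/(-8420 - 1*(-128)) = 1029 - 26/(-8420 + 128) = 1029 - 26/(-8292) = 1029 - 26*(-1)/8292 = 1029 - 1*(-13/4146) = 1029 + 13/4146 = 4266247/4146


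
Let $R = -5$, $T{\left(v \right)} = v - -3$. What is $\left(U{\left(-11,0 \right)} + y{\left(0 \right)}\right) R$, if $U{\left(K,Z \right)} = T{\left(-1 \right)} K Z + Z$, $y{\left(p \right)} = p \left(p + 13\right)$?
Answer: $0$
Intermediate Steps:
$y{\left(p \right)} = p \left(13 + p\right)$
$T{\left(v \right)} = 3 + v$ ($T{\left(v \right)} = v + 3 = 3 + v$)
$U{\left(K,Z \right)} = Z + 2 K Z$ ($U{\left(K,Z \right)} = \left(3 - 1\right) K Z + Z = 2 K Z + Z = Z + 2 K Z$)
$\left(U{\left(-11,0 \right)} + y{\left(0 \right)}\right) R = \left(0 \left(1 + 2 \left(-11\right)\right) + 0 \left(13 + 0\right)\right) \left(-5\right) = \left(0 \left(1 - 22\right) + 0 \cdot 13\right) \left(-5\right) = \left(0 \left(-21\right) + 0\right) \left(-5\right) = \left(0 + 0\right) \left(-5\right) = 0 \left(-5\right) = 0$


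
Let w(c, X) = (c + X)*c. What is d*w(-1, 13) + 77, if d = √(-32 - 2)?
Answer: 77 - 12*I*√34 ≈ 77.0 - 69.971*I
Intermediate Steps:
d = I*√34 (d = √(-34) = I*√34 ≈ 5.8309*I)
w(c, X) = c*(X + c) (w(c, X) = (X + c)*c = c*(X + c))
d*w(-1, 13) + 77 = (I*√34)*(-(13 - 1)) + 77 = (I*√34)*(-1*12) + 77 = (I*√34)*(-12) + 77 = -12*I*√34 + 77 = 77 - 12*I*√34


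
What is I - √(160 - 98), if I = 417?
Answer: 417 - √62 ≈ 409.13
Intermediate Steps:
I - √(160 - 98) = 417 - √(160 - 98) = 417 - √62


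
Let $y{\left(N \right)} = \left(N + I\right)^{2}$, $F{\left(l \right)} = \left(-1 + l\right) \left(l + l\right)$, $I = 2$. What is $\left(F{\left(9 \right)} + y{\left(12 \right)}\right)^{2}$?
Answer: $115600$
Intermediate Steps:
$F{\left(l \right)} = 2 l \left(-1 + l\right)$ ($F{\left(l \right)} = \left(-1 + l\right) 2 l = 2 l \left(-1 + l\right)$)
$y{\left(N \right)} = \left(2 + N\right)^{2}$ ($y{\left(N \right)} = \left(N + 2\right)^{2} = \left(2 + N\right)^{2}$)
$\left(F{\left(9 \right)} + y{\left(12 \right)}\right)^{2} = \left(2 \cdot 9 \left(-1 + 9\right) + \left(2 + 12\right)^{2}\right)^{2} = \left(2 \cdot 9 \cdot 8 + 14^{2}\right)^{2} = \left(144 + 196\right)^{2} = 340^{2} = 115600$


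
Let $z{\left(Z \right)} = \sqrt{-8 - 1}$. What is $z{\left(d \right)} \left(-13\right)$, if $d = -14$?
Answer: $- 39 i \approx - 39.0 i$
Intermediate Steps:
$z{\left(Z \right)} = 3 i$ ($z{\left(Z \right)} = \sqrt{-9} = 3 i$)
$z{\left(d \right)} \left(-13\right) = 3 i \left(-13\right) = - 39 i$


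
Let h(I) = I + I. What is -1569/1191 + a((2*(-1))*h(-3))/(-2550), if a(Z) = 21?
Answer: -447329/337450 ≈ -1.3256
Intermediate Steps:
h(I) = 2*I
-1569/1191 + a((2*(-1))*h(-3))/(-2550) = -1569/1191 + 21/(-2550) = -1569*1/1191 + 21*(-1/2550) = -523/397 - 7/850 = -447329/337450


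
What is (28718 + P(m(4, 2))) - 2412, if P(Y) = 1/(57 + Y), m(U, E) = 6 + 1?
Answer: 1683585/64 ≈ 26306.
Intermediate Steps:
m(U, E) = 7
(28718 + P(m(4, 2))) - 2412 = (28718 + 1/(57 + 7)) - 2412 = (28718 + 1/64) - 2412 = 1837953/64 - 2412 = 1683585/64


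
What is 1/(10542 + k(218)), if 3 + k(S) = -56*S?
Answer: -1/1669 ≈ -0.00059916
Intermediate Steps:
k(S) = -3 - 56*S
1/(10542 + k(218)) = 1/(10542 + (-3 - 56*218)) = 1/(10542 + (-3 - 12208)) = 1/(10542 - 12211) = 1/(-1669) = -1/1669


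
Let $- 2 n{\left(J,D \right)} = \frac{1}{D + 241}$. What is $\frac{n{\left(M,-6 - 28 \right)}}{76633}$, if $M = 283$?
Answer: $- \frac{1}{31726062} \approx -3.152 \cdot 10^{-8}$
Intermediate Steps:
$n{\left(J,D \right)} = - \frac{1}{2 \left(241 + D\right)}$ ($n{\left(J,D \right)} = - \frac{1}{2 \left(D + 241\right)} = - \frac{1}{2 \left(241 + D\right)}$)
$\frac{n{\left(M,-6 - 28 \right)}}{76633} = \frac{\left(-1\right) \frac{1}{482 + 2 \left(-6 - 28\right)}}{76633} = - \frac{1}{482 + 2 \left(-6 - 28\right)} \frac{1}{76633} = - \frac{1}{482 + 2 \left(-34\right)} \frac{1}{76633} = - \frac{1}{482 - 68} \cdot \frac{1}{76633} = - \frac{1}{414} \cdot \frac{1}{76633} = \left(-1\right) \frac{1}{414} \cdot \frac{1}{76633} = \left(- \frac{1}{414}\right) \frac{1}{76633} = - \frac{1}{31726062}$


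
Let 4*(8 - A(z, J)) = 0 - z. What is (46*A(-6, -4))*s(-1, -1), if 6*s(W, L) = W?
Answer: -299/6 ≈ -49.833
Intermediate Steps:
s(W, L) = W/6
A(z, J) = 8 + z/4 (A(z, J) = 8 - (0 - z)/4 = 8 - (-1)*z/4 = 8 + z/4)
(46*A(-6, -4))*s(-1, -1) = (46*(8 + (¼)*(-6)))*((⅙)*(-1)) = (46*(8 - 3/2))*(-⅙) = (46*(13/2))*(-⅙) = 299*(-⅙) = -299/6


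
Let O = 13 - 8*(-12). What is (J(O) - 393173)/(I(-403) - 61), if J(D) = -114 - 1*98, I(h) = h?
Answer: 13565/16 ≈ 847.81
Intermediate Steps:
O = 109 (O = 13 + 96 = 109)
J(D) = -212 (J(D) = -114 - 98 = -212)
(J(O) - 393173)/(I(-403) - 61) = (-212 - 393173)/(-403 - 61) = -393385/(-464) = -393385*(-1/464) = 13565/16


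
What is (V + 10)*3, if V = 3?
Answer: 39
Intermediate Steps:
(V + 10)*3 = (3 + 10)*3 = 13*3 = 39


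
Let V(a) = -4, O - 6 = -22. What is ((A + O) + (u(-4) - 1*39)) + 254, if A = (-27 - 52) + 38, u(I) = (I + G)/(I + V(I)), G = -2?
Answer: 635/4 ≈ 158.75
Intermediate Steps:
O = -16 (O = 6 - 22 = -16)
u(I) = (-2 + I)/(-4 + I) (u(I) = (I - 2)/(I - 4) = (-2 + I)/(-4 + I))
A = -41 (A = -79 + 38 = -41)
((A + O) + (u(-4) - 1*39)) + 254 = ((-41 - 16) + ((-2 - 4)/(-4 - 4) - 1*39)) + 254 = (-57 + (-6/(-8) - 39)) + 254 = (-57 + (-1/8*(-6) - 39)) + 254 = (-57 + (3/4 - 39)) + 254 = (-57 - 153/4) + 254 = -381/4 + 254 = 635/4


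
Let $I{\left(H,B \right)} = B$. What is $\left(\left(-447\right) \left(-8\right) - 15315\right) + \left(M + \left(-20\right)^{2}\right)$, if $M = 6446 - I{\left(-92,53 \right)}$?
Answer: $-4946$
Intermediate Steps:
$M = 6393$ ($M = 6446 - 53 = 6393$)
$\left(\left(-447\right) \left(-8\right) - 15315\right) + \left(M + \left(-20\right)^{2}\right) = \left(\left(-447\right) \left(-8\right) - 15315\right) + \left(6393 + \left(-20\right)^{2}\right) = \left(3576 - 15315\right) + \left(6393 + 400\right) = -11739 + 6793 = -4946$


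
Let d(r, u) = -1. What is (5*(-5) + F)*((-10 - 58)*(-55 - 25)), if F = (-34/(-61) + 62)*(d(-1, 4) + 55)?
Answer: 1112692160/61 ≈ 1.8241e+7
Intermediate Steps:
F = 206064/61 (F = (-34/(-61) + 62)*(-1 + 55) = (-34*(-1/61) + 62)*54 = (34/61 + 62)*54 = (3816/61)*54 = 206064/61 ≈ 3378.1)
(5*(-5) + F)*((-10 - 58)*(-55 - 25)) = (5*(-5) + 206064/61)*((-10 - 58)*(-55 - 25)) = (-25 + 206064/61)*(-68*(-80)) = (204539/61)*5440 = 1112692160/61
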